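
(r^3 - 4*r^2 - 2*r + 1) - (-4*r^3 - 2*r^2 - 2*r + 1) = 5*r^3 - 2*r^2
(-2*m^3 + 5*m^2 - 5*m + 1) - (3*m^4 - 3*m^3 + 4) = -3*m^4 + m^3 + 5*m^2 - 5*m - 3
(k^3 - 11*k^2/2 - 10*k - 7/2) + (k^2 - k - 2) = k^3 - 9*k^2/2 - 11*k - 11/2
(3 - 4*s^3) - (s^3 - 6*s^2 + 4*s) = -5*s^3 + 6*s^2 - 4*s + 3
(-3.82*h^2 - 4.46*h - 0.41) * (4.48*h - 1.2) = -17.1136*h^3 - 15.3968*h^2 + 3.5152*h + 0.492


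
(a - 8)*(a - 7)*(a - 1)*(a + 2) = a^4 - 14*a^3 + 39*a^2 + 86*a - 112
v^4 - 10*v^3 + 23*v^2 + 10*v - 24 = (v - 6)*(v - 4)*(v - 1)*(v + 1)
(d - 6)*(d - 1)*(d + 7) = d^3 - 43*d + 42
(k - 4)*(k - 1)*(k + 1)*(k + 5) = k^4 + k^3 - 21*k^2 - k + 20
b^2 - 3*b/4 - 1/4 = (b - 1)*(b + 1/4)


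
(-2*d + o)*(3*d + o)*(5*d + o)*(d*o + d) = -30*d^4*o - 30*d^4 - d^3*o^2 - d^3*o + 6*d^2*o^3 + 6*d^2*o^2 + d*o^4 + d*o^3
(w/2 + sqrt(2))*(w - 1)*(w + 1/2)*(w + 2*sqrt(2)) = w^4/2 - w^3/4 + 2*sqrt(2)*w^3 - sqrt(2)*w^2 + 15*w^2/4 - 2*w - sqrt(2)*w - 2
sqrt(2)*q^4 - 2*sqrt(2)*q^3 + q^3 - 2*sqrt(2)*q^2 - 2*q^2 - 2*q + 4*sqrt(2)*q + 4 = (q - 2)*(q - sqrt(2))*(q + sqrt(2))*(sqrt(2)*q + 1)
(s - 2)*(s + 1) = s^2 - s - 2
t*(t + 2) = t^2 + 2*t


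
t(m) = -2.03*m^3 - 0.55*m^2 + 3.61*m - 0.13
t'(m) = -6.09*m^2 - 1.1*m + 3.61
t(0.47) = 1.23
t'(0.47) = 1.75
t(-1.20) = -1.75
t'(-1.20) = -3.84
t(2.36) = -21.36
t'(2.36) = -32.90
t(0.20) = 0.55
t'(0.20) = 3.15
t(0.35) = 0.98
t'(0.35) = 2.48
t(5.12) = -268.53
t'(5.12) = -161.67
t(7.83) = -980.08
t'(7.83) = -378.37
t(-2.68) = 25.32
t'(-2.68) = -37.18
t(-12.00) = 3385.19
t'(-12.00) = -860.15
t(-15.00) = 6673.22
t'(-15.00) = -1350.14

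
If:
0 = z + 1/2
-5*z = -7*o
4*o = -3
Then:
No Solution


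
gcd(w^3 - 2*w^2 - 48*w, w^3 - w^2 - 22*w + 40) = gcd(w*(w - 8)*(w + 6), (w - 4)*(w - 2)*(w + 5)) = 1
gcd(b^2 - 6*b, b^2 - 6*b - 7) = 1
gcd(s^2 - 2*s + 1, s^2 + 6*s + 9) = 1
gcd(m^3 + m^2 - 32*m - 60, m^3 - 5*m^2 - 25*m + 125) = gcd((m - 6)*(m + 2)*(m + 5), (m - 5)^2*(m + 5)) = m + 5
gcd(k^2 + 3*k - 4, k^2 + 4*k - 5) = k - 1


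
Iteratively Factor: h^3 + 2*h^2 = (h + 2)*(h^2) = h*(h + 2)*(h)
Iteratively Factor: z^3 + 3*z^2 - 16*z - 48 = (z + 3)*(z^2 - 16) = (z - 4)*(z + 3)*(z + 4)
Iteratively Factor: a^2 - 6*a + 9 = (a - 3)*(a - 3)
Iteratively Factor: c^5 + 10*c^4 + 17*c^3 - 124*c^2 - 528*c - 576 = (c - 4)*(c^4 + 14*c^3 + 73*c^2 + 168*c + 144) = (c - 4)*(c + 3)*(c^3 + 11*c^2 + 40*c + 48) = (c - 4)*(c + 3)*(c + 4)*(c^2 + 7*c + 12) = (c - 4)*(c + 3)*(c + 4)^2*(c + 3)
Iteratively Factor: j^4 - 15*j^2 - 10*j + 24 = (j - 4)*(j^3 + 4*j^2 + j - 6) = (j - 4)*(j + 2)*(j^2 + 2*j - 3) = (j - 4)*(j - 1)*(j + 2)*(j + 3)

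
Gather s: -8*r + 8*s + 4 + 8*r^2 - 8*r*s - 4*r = 8*r^2 - 12*r + s*(8 - 8*r) + 4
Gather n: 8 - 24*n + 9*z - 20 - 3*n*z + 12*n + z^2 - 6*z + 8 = n*(-3*z - 12) + z^2 + 3*z - 4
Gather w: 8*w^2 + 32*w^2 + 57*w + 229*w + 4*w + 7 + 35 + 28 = 40*w^2 + 290*w + 70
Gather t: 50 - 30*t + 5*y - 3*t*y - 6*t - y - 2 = t*(-3*y - 36) + 4*y + 48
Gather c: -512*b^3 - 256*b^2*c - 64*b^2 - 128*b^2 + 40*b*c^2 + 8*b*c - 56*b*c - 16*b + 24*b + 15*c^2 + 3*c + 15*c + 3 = -512*b^3 - 192*b^2 + 8*b + c^2*(40*b + 15) + c*(-256*b^2 - 48*b + 18) + 3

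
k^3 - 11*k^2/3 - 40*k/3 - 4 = (k - 6)*(k + 1/3)*(k + 2)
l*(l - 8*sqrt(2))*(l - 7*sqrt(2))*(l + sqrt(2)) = l^4 - 14*sqrt(2)*l^3 + 82*l^2 + 112*sqrt(2)*l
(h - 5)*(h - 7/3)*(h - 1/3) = h^3 - 23*h^2/3 + 127*h/9 - 35/9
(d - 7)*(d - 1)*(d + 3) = d^3 - 5*d^2 - 17*d + 21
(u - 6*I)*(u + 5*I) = u^2 - I*u + 30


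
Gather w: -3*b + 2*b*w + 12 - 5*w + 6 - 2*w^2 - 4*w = -3*b - 2*w^2 + w*(2*b - 9) + 18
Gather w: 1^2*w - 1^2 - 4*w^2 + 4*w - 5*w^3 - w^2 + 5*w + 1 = -5*w^3 - 5*w^2 + 10*w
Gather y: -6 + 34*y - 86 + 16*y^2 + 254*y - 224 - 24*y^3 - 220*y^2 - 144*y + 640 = -24*y^3 - 204*y^2 + 144*y + 324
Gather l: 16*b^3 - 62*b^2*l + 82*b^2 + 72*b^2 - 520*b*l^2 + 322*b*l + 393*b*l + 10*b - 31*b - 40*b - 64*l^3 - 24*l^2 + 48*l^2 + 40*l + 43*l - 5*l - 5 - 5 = 16*b^3 + 154*b^2 - 61*b - 64*l^3 + l^2*(24 - 520*b) + l*(-62*b^2 + 715*b + 78) - 10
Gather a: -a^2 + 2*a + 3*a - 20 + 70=-a^2 + 5*a + 50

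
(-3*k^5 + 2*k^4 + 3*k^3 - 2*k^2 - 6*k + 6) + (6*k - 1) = -3*k^5 + 2*k^4 + 3*k^3 - 2*k^2 + 5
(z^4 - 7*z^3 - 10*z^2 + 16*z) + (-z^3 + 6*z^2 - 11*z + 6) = z^4 - 8*z^3 - 4*z^2 + 5*z + 6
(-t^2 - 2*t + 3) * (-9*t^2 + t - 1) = 9*t^4 + 17*t^3 - 28*t^2 + 5*t - 3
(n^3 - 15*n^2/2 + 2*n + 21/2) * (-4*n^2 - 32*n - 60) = -4*n^5 - 2*n^4 + 172*n^3 + 344*n^2 - 456*n - 630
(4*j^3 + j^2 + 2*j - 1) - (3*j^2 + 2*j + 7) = 4*j^3 - 2*j^2 - 8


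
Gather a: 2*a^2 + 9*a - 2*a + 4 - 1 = 2*a^2 + 7*a + 3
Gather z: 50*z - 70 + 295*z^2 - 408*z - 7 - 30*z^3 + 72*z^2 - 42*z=-30*z^3 + 367*z^2 - 400*z - 77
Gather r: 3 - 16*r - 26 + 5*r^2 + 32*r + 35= 5*r^2 + 16*r + 12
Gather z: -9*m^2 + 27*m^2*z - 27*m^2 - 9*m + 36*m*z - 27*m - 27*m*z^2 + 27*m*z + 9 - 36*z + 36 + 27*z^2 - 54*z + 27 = -36*m^2 - 36*m + z^2*(27 - 27*m) + z*(27*m^2 + 63*m - 90) + 72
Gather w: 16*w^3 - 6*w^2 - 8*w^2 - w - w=16*w^3 - 14*w^2 - 2*w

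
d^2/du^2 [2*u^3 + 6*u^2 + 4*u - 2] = 12*u + 12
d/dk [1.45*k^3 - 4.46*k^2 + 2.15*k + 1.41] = 4.35*k^2 - 8.92*k + 2.15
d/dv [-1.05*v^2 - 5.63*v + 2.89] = -2.1*v - 5.63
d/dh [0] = 0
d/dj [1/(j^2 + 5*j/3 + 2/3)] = 3*(-6*j - 5)/(3*j^2 + 5*j + 2)^2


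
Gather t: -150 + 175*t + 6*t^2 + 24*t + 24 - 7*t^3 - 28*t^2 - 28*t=-7*t^3 - 22*t^2 + 171*t - 126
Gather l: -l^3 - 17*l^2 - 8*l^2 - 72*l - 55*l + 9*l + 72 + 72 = -l^3 - 25*l^2 - 118*l + 144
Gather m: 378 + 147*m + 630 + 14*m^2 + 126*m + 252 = 14*m^2 + 273*m + 1260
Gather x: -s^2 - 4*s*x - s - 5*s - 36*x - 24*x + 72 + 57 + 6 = -s^2 - 6*s + x*(-4*s - 60) + 135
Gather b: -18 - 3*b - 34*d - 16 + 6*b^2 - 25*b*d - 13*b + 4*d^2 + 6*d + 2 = 6*b^2 + b*(-25*d - 16) + 4*d^2 - 28*d - 32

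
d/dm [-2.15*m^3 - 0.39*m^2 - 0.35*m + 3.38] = -6.45*m^2 - 0.78*m - 0.35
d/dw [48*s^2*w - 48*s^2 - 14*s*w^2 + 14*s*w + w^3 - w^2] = 48*s^2 - 28*s*w + 14*s + 3*w^2 - 2*w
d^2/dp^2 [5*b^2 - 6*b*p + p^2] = 2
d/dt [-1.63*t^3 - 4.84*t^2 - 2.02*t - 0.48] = -4.89*t^2 - 9.68*t - 2.02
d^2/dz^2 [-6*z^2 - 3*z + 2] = -12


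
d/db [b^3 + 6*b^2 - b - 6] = 3*b^2 + 12*b - 1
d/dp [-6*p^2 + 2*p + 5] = 2 - 12*p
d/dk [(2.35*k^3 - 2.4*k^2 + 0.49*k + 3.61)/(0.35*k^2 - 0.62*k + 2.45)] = (0.8225*k^4 - 2.914*k^3 + 18.589*k^2 - 14.287*k + 3.4387)/(0.1225*k^4 - 0.434*k^3 + 2.0994*k^2 - 3.038*k + 6.0025)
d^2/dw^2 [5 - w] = 0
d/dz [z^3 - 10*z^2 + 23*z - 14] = 3*z^2 - 20*z + 23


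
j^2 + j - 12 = (j - 3)*(j + 4)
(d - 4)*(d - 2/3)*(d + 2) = d^3 - 8*d^2/3 - 20*d/3 + 16/3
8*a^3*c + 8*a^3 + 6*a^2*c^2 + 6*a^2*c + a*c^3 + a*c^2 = (2*a + c)*(4*a + c)*(a*c + a)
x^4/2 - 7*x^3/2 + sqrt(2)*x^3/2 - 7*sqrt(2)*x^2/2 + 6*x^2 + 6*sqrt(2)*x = x*(x/2 + sqrt(2)/2)*(x - 4)*(x - 3)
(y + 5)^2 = y^2 + 10*y + 25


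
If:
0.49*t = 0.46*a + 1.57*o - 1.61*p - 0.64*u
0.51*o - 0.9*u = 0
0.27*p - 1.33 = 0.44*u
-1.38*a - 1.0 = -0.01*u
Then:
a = 0.0072463768115942*u - 0.72463768115942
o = 1.76470588235294*u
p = 1.62962962962963*u + 4.92592592592593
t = -0.999555377706638*u - 16.8654572940287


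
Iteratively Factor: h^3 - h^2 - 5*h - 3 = (h + 1)*(h^2 - 2*h - 3) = (h - 3)*(h + 1)*(h + 1)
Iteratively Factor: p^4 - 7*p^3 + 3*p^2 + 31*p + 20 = (p - 5)*(p^3 - 2*p^2 - 7*p - 4) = (p - 5)*(p - 4)*(p^2 + 2*p + 1) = (p - 5)*(p - 4)*(p + 1)*(p + 1)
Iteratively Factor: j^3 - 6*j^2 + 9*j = (j)*(j^2 - 6*j + 9) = j*(j - 3)*(j - 3)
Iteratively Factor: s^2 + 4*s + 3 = (s + 1)*(s + 3)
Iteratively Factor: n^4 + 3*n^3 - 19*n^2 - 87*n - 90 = (n - 5)*(n^3 + 8*n^2 + 21*n + 18) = (n - 5)*(n + 2)*(n^2 + 6*n + 9) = (n - 5)*(n + 2)*(n + 3)*(n + 3)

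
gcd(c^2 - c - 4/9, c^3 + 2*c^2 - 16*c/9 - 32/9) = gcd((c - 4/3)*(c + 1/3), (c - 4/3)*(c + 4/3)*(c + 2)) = c - 4/3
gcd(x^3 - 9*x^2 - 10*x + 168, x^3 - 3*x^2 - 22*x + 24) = x^2 - 2*x - 24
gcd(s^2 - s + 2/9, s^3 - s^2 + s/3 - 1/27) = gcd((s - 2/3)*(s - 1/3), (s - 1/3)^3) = s - 1/3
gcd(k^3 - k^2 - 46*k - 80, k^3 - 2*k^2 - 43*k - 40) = k^2 - 3*k - 40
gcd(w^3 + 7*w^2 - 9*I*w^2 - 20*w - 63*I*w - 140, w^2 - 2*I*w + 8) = w - 4*I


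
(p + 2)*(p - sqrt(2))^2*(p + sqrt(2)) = p^4 - sqrt(2)*p^3 + 2*p^3 - 2*sqrt(2)*p^2 - 2*p^2 - 4*p + 2*sqrt(2)*p + 4*sqrt(2)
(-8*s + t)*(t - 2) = -8*s*t + 16*s + t^2 - 2*t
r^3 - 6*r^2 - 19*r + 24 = (r - 8)*(r - 1)*(r + 3)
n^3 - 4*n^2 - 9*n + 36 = (n - 4)*(n - 3)*(n + 3)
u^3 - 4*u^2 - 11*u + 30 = (u - 5)*(u - 2)*(u + 3)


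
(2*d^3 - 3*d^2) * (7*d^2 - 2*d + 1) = 14*d^5 - 25*d^4 + 8*d^3 - 3*d^2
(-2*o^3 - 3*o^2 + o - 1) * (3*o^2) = -6*o^5 - 9*o^4 + 3*o^3 - 3*o^2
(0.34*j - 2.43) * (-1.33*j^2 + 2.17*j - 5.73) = -0.4522*j^3 + 3.9697*j^2 - 7.2213*j + 13.9239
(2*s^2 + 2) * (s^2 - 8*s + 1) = 2*s^4 - 16*s^3 + 4*s^2 - 16*s + 2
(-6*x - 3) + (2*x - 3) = -4*x - 6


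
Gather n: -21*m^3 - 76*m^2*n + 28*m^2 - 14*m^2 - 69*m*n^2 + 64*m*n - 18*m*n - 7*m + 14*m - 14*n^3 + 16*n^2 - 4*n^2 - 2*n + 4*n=-21*m^3 + 14*m^2 + 7*m - 14*n^3 + n^2*(12 - 69*m) + n*(-76*m^2 + 46*m + 2)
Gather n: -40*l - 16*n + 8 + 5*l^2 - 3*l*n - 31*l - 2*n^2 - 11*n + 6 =5*l^2 - 71*l - 2*n^2 + n*(-3*l - 27) + 14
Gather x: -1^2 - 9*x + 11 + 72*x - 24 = 63*x - 14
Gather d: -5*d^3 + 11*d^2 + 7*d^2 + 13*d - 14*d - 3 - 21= -5*d^3 + 18*d^2 - d - 24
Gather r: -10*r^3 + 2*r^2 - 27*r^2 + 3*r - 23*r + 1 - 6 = -10*r^3 - 25*r^2 - 20*r - 5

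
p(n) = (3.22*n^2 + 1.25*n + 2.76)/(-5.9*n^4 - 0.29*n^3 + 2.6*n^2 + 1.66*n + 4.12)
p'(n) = (6.44*n + 1.25)/(-5.9*n^4 - 0.29*n^3 + 2.6*n^2 + 1.66*n + 4.12) + (3.22*n^2 + 1.25*n + 2.76)*(23.6*n^3 + 0.87*n^2 - 5.2*n - 1.66)/(-5.9*n^4 - 0.29*n^3 + 2.6*n^2 + 1.66*n + 4.12)^2 = (37.996*n^5 + 23.0588*n^4 + 65.861*n^3 + 4.4964*n^2 + 12.1808*n + 0.568400000000001)/(34.81*n^8 + 3.422*n^7 - 30.5959*n^6 - 21.096*n^5 - 42.8188*n^4 + 6.2424*n^3 + 24.1796*n^2 + 13.6784*n + 16.9744)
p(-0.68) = 1.12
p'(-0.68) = -2.95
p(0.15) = 0.68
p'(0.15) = 0.14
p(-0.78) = 1.59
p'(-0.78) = -7.16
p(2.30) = -0.15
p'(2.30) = 0.18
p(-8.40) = -0.01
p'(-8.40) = -0.00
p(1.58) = -0.52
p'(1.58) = 1.33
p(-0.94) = 9.02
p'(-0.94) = -296.06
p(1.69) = -0.40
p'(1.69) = 0.86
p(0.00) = 0.67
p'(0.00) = 0.03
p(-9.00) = -0.01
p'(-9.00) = -0.00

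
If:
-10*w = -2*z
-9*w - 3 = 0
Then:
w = -1/3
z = -5/3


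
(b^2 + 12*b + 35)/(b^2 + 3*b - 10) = (b + 7)/(b - 2)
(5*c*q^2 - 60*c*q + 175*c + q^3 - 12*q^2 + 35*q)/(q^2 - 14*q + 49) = (5*c*q - 25*c + q^2 - 5*q)/(q - 7)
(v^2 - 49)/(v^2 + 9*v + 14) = (v - 7)/(v + 2)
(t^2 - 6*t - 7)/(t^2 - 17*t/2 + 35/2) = 2*(t^2 - 6*t - 7)/(2*t^2 - 17*t + 35)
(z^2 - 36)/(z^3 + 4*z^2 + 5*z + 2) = (z^2 - 36)/(z^3 + 4*z^2 + 5*z + 2)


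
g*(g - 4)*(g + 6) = g^3 + 2*g^2 - 24*g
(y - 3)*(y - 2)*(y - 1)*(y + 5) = y^4 - y^3 - 19*y^2 + 49*y - 30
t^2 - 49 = (t - 7)*(t + 7)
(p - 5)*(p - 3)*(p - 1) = p^3 - 9*p^2 + 23*p - 15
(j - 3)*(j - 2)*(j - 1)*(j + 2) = j^4 - 4*j^3 - j^2 + 16*j - 12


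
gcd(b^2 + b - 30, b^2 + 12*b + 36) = b + 6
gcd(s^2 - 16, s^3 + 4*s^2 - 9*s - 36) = s + 4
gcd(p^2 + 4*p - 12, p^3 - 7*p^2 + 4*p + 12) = p - 2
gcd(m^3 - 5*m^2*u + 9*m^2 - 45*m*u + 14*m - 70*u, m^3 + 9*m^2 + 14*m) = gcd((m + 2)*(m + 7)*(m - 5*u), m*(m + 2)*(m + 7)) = m^2 + 9*m + 14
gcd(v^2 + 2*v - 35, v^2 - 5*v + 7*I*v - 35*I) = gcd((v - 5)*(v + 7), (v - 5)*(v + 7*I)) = v - 5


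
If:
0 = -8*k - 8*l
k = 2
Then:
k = 2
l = -2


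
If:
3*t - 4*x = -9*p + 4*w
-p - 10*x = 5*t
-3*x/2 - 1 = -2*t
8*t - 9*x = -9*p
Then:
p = -250/507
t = 66/169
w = -340/507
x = -74/507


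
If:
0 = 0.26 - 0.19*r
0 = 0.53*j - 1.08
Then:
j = 2.04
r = 1.37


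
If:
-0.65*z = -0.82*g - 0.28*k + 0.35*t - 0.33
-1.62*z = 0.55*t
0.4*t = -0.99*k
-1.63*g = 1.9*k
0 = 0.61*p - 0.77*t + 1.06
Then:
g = -1.08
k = 0.93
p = -4.64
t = -2.30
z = 0.78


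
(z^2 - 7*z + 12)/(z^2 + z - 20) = (z - 3)/(z + 5)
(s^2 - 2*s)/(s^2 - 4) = s/(s + 2)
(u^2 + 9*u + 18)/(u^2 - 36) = (u + 3)/(u - 6)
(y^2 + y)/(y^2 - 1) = y/(y - 1)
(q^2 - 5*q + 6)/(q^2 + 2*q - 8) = (q - 3)/(q + 4)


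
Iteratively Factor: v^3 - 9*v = (v)*(v^2 - 9) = v*(v + 3)*(v - 3)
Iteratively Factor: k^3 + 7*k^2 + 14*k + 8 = (k + 1)*(k^2 + 6*k + 8) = (k + 1)*(k + 4)*(k + 2)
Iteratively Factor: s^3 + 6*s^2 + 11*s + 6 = (s + 3)*(s^2 + 3*s + 2) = (s + 1)*(s + 3)*(s + 2)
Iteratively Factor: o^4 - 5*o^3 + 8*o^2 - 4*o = (o - 2)*(o^3 - 3*o^2 + 2*o) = (o - 2)*(o - 1)*(o^2 - 2*o) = (o - 2)^2*(o - 1)*(o)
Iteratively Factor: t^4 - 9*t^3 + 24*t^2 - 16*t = (t - 4)*(t^3 - 5*t^2 + 4*t) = (t - 4)*(t - 1)*(t^2 - 4*t) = t*(t - 4)*(t - 1)*(t - 4)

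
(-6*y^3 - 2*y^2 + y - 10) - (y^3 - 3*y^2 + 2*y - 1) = -7*y^3 + y^2 - y - 9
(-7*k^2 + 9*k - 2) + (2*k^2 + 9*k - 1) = -5*k^2 + 18*k - 3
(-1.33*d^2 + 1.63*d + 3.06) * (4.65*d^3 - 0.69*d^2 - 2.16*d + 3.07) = -6.1845*d^5 + 8.4972*d^4 + 15.9771*d^3 - 9.7153*d^2 - 1.6055*d + 9.3942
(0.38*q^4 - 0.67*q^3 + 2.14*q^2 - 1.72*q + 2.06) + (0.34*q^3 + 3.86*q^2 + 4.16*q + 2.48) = 0.38*q^4 - 0.33*q^3 + 6.0*q^2 + 2.44*q + 4.54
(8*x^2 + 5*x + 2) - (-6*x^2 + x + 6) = 14*x^2 + 4*x - 4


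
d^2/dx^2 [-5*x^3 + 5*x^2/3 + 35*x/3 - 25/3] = 10/3 - 30*x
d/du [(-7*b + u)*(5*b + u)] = -2*b + 2*u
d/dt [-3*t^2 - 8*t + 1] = -6*t - 8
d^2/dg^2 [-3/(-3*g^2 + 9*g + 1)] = 18*(3*g^2 - 9*g - 3*(2*g - 3)^2 - 1)/(-3*g^2 + 9*g + 1)^3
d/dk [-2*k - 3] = -2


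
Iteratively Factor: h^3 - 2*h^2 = (h)*(h^2 - 2*h) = h^2*(h - 2)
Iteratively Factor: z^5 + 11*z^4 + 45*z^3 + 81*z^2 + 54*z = (z + 3)*(z^4 + 8*z^3 + 21*z^2 + 18*z) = (z + 3)^2*(z^3 + 5*z^2 + 6*z) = z*(z + 3)^2*(z^2 + 5*z + 6) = z*(z + 2)*(z + 3)^2*(z + 3)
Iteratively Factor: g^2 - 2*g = (g)*(g - 2)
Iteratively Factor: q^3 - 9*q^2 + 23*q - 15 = (q - 1)*(q^2 - 8*q + 15) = (q - 5)*(q - 1)*(q - 3)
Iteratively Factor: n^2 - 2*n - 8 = (n + 2)*(n - 4)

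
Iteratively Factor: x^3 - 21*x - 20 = (x + 1)*(x^2 - x - 20) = (x - 5)*(x + 1)*(x + 4)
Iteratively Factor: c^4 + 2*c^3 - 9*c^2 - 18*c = (c - 3)*(c^3 + 5*c^2 + 6*c) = (c - 3)*(c + 3)*(c^2 + 2*c) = (c - 3)*(c + 2)*(c + 3)*(c)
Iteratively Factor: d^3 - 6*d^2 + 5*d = (d)*(d^2 - 6*d + 5) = d*(d - 5)*(d - 1)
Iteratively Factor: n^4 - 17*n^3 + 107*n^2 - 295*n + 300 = (n - 5)*(n^3 - 12*n^2 + 47*n - 60) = (n - 5)*(n - 3)*(n^2 - 9*n + 20) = (n - 5)*(n - 4)*(n - 3)*(n - 5)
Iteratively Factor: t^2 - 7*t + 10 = (t - 5)*(t - 2)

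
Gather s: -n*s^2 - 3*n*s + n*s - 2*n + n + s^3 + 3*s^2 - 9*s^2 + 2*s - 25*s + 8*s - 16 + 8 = -n + s^3 + s^2*(-n - 6) + s*(-2*n - 15) - 8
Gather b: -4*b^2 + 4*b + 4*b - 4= -4*b^2 + 8*b - 4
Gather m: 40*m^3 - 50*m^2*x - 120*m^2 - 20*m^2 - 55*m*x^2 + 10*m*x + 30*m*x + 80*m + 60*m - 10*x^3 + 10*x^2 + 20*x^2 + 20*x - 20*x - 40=40*m^3 + m^2*(-50*x - 140) + m*(-55*x^2 + 40*x + 140) - 10*x^3 + 30*x^2 - 40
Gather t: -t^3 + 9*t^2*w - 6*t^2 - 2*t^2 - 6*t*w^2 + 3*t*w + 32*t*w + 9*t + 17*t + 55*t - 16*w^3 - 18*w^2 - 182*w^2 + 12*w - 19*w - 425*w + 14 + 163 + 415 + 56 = -t^3 + t^2*(9*w - 8) + t*(-6*w^2 + 35*w + 81) - 16*w^3 - 200*w^2 - 432*w + 648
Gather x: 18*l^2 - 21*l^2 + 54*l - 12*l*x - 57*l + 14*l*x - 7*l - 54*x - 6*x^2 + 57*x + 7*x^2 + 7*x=-3*l^2 - 10*l + x^2 + x*(2*l + 10)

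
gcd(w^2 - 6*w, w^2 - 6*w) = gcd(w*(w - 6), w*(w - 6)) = w^2 - 6*w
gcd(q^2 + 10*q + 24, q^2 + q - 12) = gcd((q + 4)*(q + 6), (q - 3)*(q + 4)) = q + 4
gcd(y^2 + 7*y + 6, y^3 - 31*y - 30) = y + 1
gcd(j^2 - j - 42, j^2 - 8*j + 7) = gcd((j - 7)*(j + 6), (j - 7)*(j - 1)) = j - 7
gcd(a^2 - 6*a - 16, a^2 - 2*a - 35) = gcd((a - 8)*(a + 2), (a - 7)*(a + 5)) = 1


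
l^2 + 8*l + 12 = (l + 2)*(l + 6)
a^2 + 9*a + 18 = (a + 3)*(a + 6)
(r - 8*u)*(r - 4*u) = r^2 - 12*r*u + 32*u^2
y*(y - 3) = y^2 - 3*y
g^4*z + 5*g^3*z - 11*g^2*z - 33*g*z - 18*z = (g - 3)*(g + 1)*(g + 6)*(g*z + z)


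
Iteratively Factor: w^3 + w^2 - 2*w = (w - 1)*(w^2 + 2*w) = (w - 1)*(w + 2)*(w)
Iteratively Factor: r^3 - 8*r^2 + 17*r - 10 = (r - 2)*(r^2 - 6*r + 5) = (r - 2)*(r - 1)*(r - 5)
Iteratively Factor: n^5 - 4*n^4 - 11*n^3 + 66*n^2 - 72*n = (n)*(n^4 - 4*n^3 - 11*n^2 + 66*n - 72) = n*(n - 3)*(n^3 - n^2 - 14*n + 24) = n*(n - 3)*(n + 4)*(n^2 - 5*n + 6) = n*(n - 3)^2*(n + 4)*(n - 2)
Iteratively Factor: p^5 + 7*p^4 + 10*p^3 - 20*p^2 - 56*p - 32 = (p + 2)*(p^4 + 5*p^3 - 20*p - 16) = (p + 2)^2*(p^3 + 3*p^2 - 6*p - 8) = (p + 2)^2*(p + 4)*(p^2 - p - 2) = (p - 2)*(p + 2)^2*(p + 4)*(p + 1)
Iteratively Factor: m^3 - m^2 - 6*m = (m)*(m^2 - m - 6) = m*(m + 2)*(m - 3)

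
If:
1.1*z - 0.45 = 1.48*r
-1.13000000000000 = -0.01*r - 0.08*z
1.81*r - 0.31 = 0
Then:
No Solution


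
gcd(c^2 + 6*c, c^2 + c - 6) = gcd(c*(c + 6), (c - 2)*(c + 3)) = 1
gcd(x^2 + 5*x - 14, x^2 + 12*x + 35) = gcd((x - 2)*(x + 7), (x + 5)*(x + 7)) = x + 7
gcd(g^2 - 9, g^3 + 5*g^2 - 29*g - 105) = g + 3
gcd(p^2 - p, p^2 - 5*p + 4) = p - 1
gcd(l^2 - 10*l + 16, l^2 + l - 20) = 1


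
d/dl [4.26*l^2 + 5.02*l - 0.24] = 8.52*l + 5.02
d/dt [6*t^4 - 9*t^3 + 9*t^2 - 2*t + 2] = 24*t^3 - 27*t^2 + 18*t - 2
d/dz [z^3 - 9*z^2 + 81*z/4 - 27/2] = 3*z^2 - 18*z + 81/4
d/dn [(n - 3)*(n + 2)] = 2*n - 1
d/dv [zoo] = 0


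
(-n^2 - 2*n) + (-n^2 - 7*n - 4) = -2*n^2 - 9*n - 4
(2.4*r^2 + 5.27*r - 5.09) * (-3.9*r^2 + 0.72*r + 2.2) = -9.36*r^4 - 18.825*r^3 + 28.9254*r^2 + 7.9292*r - 11.198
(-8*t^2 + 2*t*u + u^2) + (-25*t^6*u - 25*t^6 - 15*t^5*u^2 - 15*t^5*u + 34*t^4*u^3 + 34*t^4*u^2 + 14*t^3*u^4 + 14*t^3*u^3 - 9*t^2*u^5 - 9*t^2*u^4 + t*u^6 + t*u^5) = -25*t^6*u - 25*t^6 - 15*t^5*u^2 - 15*t^5*u + 34*t^4*u^3 + 34*t^4*u^2 + 14*t^3*u^4 + 14*t^3*u^3 - 9*t^2*u^5 - 9*t^2*u^4 - 8*t^2 + t*u^6 + t*u^5 + 2*t*u + u^2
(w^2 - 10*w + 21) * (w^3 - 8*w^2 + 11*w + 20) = w^5 - 18*w^4 + 112*w^3 - 258*w^2 + 31*w + 420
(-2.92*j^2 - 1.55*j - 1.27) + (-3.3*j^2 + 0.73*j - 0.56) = -6.22*j^2 - 0.82*j - 1.83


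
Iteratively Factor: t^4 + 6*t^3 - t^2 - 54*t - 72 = (t + 4)*(t^3 + 2*t^2 - 9*t - 18) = (t + 3)*(t + 4)*(t^2 - t - 6) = (t + 2)*(t + 3)*(t + 4)*(t - 3)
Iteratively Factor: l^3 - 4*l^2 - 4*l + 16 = (l - 4)*(l^2 - 4) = (l - 4)*(l - 2)*(l + 2)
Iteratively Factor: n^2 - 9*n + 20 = (n - 5)*(n - 4)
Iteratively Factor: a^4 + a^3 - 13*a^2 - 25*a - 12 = (a + 1)*(a^3 - 13*a - 12) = (a - 4)*(a + 1)*(a^2 + 4*a + 3) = (a - 4)*(a + 1)*(a + 3)*(a + 1)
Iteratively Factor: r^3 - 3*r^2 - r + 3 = (r - 1)*(r^2 - 2*r - 3) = (r - 3)*(r - 1)*(r + 1)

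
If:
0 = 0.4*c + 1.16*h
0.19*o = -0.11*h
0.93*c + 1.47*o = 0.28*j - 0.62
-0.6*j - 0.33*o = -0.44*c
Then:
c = -0.59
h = 0.20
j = -0.37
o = -0.12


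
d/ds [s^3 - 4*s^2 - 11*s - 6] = 3*s^2 - 8*s - 11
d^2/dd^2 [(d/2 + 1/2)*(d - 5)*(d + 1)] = 3*d - 3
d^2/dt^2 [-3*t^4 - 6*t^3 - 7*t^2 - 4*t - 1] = -36*t^2 - 36*t - 14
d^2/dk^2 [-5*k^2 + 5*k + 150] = -10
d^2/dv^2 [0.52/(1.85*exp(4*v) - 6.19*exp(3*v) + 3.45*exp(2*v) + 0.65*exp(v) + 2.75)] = ((-15.392*exp(3*v) + 28.9692*exp(2*v) - 7.176*exp(v) - 0.338)*(1.85*exp(4*v) - 6.19*exp(3*v) + 3.45*exp(2*v) + 0.65*exp(v) + 2.75) + 0.52*(7.4*exp(3*v) - 18.57*exp(2*v) + 6.9*exp(v) + 0.65)*(14.8*exp(3*v) - 37.14*exp(2*v) + 13.8*exp(v) + 1.3)*exp(v))*exp(v)/(1.85*exp(4*v) - 6.19*exp(3*v) + 3.45*exp(2*v) + 0.65*exp(v) + 2.75)^3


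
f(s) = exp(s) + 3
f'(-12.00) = 0.00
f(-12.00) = 3.00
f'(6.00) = 403.43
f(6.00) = 406.43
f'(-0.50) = 0.61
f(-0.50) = 3.61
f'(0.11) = 1.12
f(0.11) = 4.12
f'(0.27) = 1.31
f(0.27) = 4.31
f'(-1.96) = 0.14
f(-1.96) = 3.14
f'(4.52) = 91.84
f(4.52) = 94.84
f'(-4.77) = 0.01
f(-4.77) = 3.01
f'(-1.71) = 0.18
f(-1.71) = 3.18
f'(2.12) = 8.33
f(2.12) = 11.33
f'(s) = exp(s)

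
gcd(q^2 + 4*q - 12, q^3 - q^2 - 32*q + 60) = q^2 + 4*q - 12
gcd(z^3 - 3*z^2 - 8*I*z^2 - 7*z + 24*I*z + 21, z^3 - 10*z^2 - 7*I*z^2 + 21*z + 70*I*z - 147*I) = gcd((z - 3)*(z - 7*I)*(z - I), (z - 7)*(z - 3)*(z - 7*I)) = z^2 + z*(-3 - 7*I) + 21*I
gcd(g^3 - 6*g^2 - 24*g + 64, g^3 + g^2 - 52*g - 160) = g^2 - 4*g - 32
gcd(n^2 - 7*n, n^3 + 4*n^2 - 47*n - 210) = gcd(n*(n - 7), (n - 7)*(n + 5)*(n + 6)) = n - 7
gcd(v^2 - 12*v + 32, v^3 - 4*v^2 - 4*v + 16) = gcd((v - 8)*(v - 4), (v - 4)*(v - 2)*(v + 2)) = v - 4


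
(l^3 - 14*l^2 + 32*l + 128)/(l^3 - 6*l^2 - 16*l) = (l - 8)/l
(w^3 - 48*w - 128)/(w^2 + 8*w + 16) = w - 8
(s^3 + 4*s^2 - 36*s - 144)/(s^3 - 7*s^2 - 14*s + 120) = (s + 6)/(s - 5)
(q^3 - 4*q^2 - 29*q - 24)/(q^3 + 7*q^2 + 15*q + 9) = (q - 8)/(q + 3)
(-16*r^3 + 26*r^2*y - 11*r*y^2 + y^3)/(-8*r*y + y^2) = 2*r^2/y - 3*r + y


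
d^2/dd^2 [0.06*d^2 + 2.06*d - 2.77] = 0.120000000000000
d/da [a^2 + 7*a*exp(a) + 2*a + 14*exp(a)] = 7*a*exp(a) + 2*a + 21*exp(a) + 2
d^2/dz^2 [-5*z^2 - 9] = -10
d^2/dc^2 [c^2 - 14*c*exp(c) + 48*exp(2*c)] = -14*c*exp(c) + 192*exp(2*c) - 28*exp(c) + 2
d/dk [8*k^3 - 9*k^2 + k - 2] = 24*k^2 - 18*k + 1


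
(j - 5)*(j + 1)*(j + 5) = j^3 + j^2 - 25*j - 25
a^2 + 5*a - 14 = (a - 2)*(a + 7)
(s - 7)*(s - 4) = s^2 - 11*s + 28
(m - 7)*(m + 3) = m^2 - 4*m - 21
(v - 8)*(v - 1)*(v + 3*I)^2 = v^4 - 9*v^3 + 6*I*v^3 - v^2 - 54*I*v^2 + 81*v + 48*I*v - 72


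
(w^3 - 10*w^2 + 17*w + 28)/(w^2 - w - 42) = (w^2 - 3*w - 4)/(w + 6)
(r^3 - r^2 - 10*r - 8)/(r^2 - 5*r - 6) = (r^2 - 2*r - 8)/(r - 6)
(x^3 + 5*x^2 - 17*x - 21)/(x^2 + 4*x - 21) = x + 1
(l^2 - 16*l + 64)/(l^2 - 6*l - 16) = (l - 8)/(l + 2)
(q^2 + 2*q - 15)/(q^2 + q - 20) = (q - 3)/(q - 4)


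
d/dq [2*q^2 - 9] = 4*q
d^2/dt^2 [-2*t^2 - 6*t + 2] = -4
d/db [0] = 0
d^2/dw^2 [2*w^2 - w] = 4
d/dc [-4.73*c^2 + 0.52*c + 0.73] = 0.52 - 9.46*c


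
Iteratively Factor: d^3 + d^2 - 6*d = (d - 2)*(d^2 + 3*d) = (d - 2)*(d + 3)*(d)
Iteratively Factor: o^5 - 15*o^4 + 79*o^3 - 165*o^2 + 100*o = (o - 1)*(o^4 - 14*o^3 + 65*o^2 - 100*o) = (o - 4)*(o - 1)*(o^3 - 10*o^2 + 25*o) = (o - 5)*(o - 4)*(o - 1)*(o^2 - 5*o) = o*(o - 5)*(o - 4)*(o - 1)*(o - 5)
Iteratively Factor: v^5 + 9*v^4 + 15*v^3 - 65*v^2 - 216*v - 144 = (v - 3)*(v^4 + 12*v^3 + 51*v^2 + 88*v + 48) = (v - 3)*(v + 3)*(v^3 + 9*v^2 + 24*v + 16) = (v - 3)*(v + 3)*(v + 4)*(v^2 + 5*v + 4) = (v - 3)*(v + 1)*(v + 3)*(v + 4)*(v + 4)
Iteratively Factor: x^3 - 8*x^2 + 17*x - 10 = (x - 1)*(x^2 - 7*x + 10) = (x - 5)*(x - 1)*(x - 2)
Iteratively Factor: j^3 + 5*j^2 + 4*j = (j + 4)*(j^2 + j) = (j + 1)*(j + 4)*(j)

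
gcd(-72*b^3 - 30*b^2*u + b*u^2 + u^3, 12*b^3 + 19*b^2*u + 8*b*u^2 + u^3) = 12*b^2 + 7*b*u + u^2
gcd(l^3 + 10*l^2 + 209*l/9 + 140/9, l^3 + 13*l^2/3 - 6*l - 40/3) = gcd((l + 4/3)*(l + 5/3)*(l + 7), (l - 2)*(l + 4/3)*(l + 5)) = l + 4/3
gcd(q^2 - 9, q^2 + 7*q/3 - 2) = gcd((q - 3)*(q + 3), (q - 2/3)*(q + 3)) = q + 3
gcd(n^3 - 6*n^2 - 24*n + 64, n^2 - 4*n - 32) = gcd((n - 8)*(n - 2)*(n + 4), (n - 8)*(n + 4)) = n^2 - 4*n - 32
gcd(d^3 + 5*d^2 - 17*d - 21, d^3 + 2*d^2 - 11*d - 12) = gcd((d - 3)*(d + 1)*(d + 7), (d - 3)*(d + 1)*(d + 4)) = d^2 - 2*d - 3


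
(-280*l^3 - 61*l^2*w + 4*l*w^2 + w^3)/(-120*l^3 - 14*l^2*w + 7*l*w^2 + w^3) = (-56*l^2 - l*w + w^2)/(-24*l^2 + 2*l*w + w^2)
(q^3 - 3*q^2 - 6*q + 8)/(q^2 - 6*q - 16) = (q^2 - 5*q + 4)/(q - 8)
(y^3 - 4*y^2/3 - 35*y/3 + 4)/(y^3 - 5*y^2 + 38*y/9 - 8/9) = 3*(y + 3)/(3*y - 2)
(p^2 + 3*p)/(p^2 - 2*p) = (p + 3)/(p - 2)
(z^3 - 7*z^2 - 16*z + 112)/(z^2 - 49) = (z^2 - 16)/(z + 7)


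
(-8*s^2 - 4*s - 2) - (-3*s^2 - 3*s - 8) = -5*s^2 - s + 6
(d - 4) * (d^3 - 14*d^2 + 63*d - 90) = d^4 - 18*d^3 + 119*d^2 - 342*d + 360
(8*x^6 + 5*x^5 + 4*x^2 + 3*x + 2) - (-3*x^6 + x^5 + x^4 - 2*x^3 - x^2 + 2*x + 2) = 11*x^6 + 4*x^5 - x^4 + 2*x^3 + 5*x^2 + x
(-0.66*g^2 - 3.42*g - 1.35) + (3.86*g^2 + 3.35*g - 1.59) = 3.2*g^2 - 0.0699999999999998*g - 2.94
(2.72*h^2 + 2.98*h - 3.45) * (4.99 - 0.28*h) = -0.7616*h^3 + 12.7384*h^2 + 15.8362*h - 17.2155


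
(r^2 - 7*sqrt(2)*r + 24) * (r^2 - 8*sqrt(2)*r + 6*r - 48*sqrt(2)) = r^4 - 15*sqrt(2)*r^3 + 6*r^3 - 90*sqrt(2)*r^2 + 136*r^2 - 192*sqrt(2)*r + 816*r - 1152*sqrt(2)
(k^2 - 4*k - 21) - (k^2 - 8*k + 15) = 4*k - 36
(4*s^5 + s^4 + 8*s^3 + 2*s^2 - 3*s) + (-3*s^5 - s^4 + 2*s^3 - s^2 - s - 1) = s^5 + 10*s^3 + s^2 - 4*s - 1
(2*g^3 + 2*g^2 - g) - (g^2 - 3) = 2*g^3 + g^2 - g + 3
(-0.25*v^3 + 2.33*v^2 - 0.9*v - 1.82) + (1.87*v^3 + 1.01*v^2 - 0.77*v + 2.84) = 1.62*v^3 + 3.34*v^2 - 1.67*v + 1.02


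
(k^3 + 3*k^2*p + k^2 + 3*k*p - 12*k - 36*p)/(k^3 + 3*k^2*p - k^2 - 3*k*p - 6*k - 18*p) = (k + 4)/(k + 2)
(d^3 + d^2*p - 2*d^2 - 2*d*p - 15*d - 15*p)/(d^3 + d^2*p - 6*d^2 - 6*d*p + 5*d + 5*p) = (d + 3)/(d - 1)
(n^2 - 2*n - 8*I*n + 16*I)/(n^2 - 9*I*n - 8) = (n - 2)/(n - I)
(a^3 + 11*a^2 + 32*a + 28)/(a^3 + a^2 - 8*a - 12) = (a + 7)/(a - 3)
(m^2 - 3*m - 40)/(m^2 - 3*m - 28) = (-m^2 + 3*m + 40)/(-m^2 + 3*m + 28)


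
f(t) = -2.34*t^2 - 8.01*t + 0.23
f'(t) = -4.68*t - 8.01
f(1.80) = -21.77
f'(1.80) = -16.43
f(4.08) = -71.40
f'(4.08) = -27.10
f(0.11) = -0.68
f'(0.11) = -8.52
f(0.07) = -0.34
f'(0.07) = -8.34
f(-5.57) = -27.75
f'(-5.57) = 18.06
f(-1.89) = 7.01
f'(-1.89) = 0.84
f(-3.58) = -1.08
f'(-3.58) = 8.74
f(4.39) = -80.03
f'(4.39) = -28.56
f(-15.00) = -406.12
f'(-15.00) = 62.19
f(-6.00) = -35.95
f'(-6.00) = 20.07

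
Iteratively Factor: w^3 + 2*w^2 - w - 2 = (w + 2)*(w^2 - 1) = (w + 1)*(w + 2)*(w - 1)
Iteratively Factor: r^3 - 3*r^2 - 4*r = (r + 1)*(r^2 - 4*r) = r*(r + 1)*(r - 4)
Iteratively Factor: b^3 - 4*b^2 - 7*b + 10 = (b - 5)*(b^2 + b - 2) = (b - 5)*(b + 2)*(b - 1)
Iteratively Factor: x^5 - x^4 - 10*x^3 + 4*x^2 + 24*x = (x)*(x^4 - x^3 - 10*x^2 + 4*x + 24) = x*(x + 2)*(x^3 - 3*x^2 - 4*x + 12) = x*(x + 2)^2*(x^2 - 5*x + 6) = x*(x - 2)*(x + 2)^2*(x - 3)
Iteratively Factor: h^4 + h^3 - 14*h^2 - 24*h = (h)*(h^3 + h^2 - 14*h - 24) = h*(h + 2)*(h^2 - h - 12) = h*(h + 2)*(h + 3)*(h - 4)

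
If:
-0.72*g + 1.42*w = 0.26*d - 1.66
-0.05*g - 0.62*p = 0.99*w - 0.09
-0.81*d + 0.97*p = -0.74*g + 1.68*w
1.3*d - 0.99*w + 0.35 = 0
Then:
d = 0.28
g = 3.62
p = -1.29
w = 0.72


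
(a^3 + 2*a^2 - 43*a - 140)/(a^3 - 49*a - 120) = (a^2 - 3*a - 28)/(a^2 - 5*a - 24)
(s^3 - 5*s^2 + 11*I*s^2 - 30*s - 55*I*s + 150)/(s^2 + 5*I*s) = s - 5 + 6*I - 30*I/s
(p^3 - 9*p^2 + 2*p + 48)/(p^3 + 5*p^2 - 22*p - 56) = (p^2 - 11*p + 24)/(p^2 + 3*p - 28)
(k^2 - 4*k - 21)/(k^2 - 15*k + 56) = (k + 3)/(k - 8)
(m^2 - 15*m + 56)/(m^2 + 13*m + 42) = (m^2 - 15*m + 56)/(m^2 + 13*m + 42)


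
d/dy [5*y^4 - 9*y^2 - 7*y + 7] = 20*y^3 - 18*y - 7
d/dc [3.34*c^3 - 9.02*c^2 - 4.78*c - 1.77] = 10.02*c^2 - 18.04*c - 4.78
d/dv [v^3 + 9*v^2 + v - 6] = 3*v^2 + 18*v + 1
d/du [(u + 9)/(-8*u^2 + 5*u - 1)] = (-8*u^2 + 5*u + (u + 9)*(16*u - 5) - 1)/(8*u^2 - 5*u + 1)^2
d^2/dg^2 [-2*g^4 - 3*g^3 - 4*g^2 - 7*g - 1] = -24*g^2 - 18*g - 8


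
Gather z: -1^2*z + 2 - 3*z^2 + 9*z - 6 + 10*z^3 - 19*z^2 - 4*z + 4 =10*z^3 - 22*z^2 + 4*z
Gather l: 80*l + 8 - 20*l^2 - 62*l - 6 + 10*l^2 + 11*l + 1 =-10*l^2 + 29*l + 3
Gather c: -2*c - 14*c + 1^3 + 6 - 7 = -16*c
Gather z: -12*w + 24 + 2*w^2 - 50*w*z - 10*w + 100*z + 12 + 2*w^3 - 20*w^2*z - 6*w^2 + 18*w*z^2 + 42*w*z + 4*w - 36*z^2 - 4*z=2*w^3 - 4*w^2 - 18*w + z^2*(18*w - 36) + z*(-20*w^2 - 8*w + 96) + 36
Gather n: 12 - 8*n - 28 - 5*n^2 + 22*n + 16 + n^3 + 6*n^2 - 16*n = n^3 + n^2 - 2*n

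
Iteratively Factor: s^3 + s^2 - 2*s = (s - 1)*(s^2 + 2*s) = (s - 1)*(s + 2)*(s)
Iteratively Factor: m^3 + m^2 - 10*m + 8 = (m + 4)*(m^2 - 3*m + 2) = (m - 1)*(m + 4)*(m - 2)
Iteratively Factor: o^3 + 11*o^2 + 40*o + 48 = (o + 3)*(o^2 + 8*o + 16) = (o + 3)*(o + 4)*(o + 4)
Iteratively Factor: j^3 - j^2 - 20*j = (j)*(j^2 - j - 20) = j*(j + 4)*(j - 5)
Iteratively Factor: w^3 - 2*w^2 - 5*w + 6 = (w - 3)*(w^2 + w - 2) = (w - 3)*(w - 1)*(w + 2)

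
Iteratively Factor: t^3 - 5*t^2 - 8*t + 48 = (t + 3)*(t^2 - 8*t + 16) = (t - 4)*(t + 3)*(t - 4)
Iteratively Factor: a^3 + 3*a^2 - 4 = (a + 2)*(a^2 + a - 2) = (a + 2)^2*(a - 1)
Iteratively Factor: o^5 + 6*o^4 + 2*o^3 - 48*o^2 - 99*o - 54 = (o + 2)*(o^4 + 4*o^3 - 6*o^2 - 36*o - 27) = (o - 3)*(o + 2)*(o^3 + 7*o^2 + 15*o + 9) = (o - 3)*(o + 2)*(o + 3)*(o^2 + 4*o + 3) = (o - 3)*(o + 1)*(o + 2)*(o + 3)*(o + 3)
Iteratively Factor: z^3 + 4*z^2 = (z)*(z^2 + 4*z) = z*(z + 4)*(z)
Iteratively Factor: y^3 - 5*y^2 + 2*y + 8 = (y - 4)*(y^2 - y - 2) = (y - 4)*(y + 1)*(y - 2)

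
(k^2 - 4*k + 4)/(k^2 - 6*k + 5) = (k^2 - 4*k + 4)/(k^2 - 6*k + 5)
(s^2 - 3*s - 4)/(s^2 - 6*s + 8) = (s + 1)/(s - 2)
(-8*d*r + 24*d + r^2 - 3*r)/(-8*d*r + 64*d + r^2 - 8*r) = (r - 3)/(r - 8)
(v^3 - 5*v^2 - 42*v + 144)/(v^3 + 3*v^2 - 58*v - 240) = (v - 3)/(v + 5)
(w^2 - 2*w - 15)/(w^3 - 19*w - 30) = 1/(w + 2)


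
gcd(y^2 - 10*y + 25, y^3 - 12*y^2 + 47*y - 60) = y - 5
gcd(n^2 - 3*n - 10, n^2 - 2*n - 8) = n + 2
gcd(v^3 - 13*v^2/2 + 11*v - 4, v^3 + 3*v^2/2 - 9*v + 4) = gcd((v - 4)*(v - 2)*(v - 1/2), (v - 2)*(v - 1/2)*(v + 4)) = v^2 - 5*v/2 + 1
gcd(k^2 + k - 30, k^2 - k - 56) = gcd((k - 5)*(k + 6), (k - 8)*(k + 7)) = 1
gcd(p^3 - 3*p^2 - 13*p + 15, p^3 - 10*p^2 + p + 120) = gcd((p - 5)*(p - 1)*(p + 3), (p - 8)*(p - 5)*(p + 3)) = p^2 - 2*p - 15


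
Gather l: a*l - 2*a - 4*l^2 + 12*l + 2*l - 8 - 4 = -2*a - 4*l^2 + l*(a + 14) - 12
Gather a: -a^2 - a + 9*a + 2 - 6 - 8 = -a^2 + 8*a - 12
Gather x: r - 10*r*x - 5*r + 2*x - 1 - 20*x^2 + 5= -4*r - 20*x^2 + x*(2 - 10*r) + 4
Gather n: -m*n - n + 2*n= n*(1 - m)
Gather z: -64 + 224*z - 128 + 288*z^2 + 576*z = 288*z^2 + 800*z - 192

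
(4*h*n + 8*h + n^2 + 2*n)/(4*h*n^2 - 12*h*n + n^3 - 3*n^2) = (n + 2)/(n*(n - 3))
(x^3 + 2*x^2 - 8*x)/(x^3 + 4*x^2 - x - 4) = x*(x - 2)/(x^2 - 1)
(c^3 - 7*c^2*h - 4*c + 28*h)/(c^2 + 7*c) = (c^3 - 7*c^2*h - 4*c + 28*h)/(c*(c + 7))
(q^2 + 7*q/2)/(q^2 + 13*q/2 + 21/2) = q/(q + 3)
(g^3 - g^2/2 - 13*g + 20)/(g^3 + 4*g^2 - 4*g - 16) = (g - 5/2)/(g + 2)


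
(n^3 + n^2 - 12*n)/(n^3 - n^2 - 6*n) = (n + 4)/(n + 2)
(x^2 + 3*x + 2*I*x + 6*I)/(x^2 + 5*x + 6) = (x + 2*I)/(x + 2)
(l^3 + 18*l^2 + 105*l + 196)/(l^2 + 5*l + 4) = (l^2 + 14*l + 49)/(l + 1)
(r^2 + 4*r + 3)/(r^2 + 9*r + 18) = (r + 1)/(r + 6)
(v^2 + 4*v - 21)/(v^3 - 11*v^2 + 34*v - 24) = (v^2 + 4*v - 21)/(v^3 - 11*v^2 + 34*v - 24)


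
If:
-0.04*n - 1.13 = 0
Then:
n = -28.25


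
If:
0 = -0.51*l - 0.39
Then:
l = -0.76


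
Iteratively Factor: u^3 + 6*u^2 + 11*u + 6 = (u + 2)*(u^2 + 4*u + 3) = (u + 1)*(u + 2)*(u + 3)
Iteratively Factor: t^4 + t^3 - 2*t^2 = (t)*(t^3 + t^2 - 2*t) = t^2*(t^2 + t - 2) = t^2*(t + 2)*(t - 1)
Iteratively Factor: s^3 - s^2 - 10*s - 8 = (s - 4)*(s^2 + 3*s + 2) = (s - 4)*(s + 1)*(s + 2)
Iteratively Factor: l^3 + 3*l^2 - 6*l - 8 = (l - 2)*(l^2 + 5*l + 4) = (l - 2)*(l + 4)*(l + 1)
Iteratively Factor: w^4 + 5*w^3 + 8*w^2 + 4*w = (w + 1)*(w^3 + 4*w^2 + 4*w) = w*(w + 1)*(w^2 + 4*w + 4) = w*(w + 1)*(w + 2)*(w + 2)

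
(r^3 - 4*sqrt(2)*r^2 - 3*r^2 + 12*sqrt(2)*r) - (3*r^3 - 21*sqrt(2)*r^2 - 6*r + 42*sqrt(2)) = -2*r^3 - 3*r^2 + 17*sqrt(2)*r^2 + 6*r + 12*sqrt(2)*r - 42*sqrt(2)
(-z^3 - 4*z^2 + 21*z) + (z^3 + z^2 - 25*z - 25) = -3*z^2 - 4*z - 25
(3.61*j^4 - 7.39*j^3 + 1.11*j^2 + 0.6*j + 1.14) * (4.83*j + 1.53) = 17.4363*j^5 - 30.1704*j^4 - 5.9454*j^3 + 4.5963*j^2 + 6.4242*j + 1.7442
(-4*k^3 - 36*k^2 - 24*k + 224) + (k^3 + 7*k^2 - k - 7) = -3*k^3 - 29*k^2 - 25*k + 217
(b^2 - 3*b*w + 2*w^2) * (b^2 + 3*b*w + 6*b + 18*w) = b^4 + 6*b^3 - 7*b^2*w^2 + 6*b*w^3 - 42*b*w^2 + 36*w^3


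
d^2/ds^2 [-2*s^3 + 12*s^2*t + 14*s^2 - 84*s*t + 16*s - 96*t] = -12*s + 24*t + 28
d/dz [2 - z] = -1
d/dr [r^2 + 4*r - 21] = 2*r + 4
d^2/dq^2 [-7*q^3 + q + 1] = -42*q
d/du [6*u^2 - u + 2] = 12*u - 1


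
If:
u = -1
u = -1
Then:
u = -1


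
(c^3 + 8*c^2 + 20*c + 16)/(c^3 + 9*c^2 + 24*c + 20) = (c + 4)/(c + 5)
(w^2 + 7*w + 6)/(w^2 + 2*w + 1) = (w + 6)/(w + 1)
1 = 1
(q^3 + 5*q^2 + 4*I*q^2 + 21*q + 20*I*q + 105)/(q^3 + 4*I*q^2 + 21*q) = (q + 5)/q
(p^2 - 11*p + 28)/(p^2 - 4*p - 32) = (-p^2 + 11*p - 28)/(-p^2 + 4*p + 32)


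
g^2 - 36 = (g - 6)*(g + 6)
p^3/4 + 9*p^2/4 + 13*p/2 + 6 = (p/4 + 1)*(p + 2)*(p + 3)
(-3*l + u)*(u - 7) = -3*l*u + 21*l + u^2 - 7*u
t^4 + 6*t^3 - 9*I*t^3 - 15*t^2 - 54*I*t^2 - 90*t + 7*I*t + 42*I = (t + 6)*(t - 7*I)*(t - I)^2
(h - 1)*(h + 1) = h^2 - 1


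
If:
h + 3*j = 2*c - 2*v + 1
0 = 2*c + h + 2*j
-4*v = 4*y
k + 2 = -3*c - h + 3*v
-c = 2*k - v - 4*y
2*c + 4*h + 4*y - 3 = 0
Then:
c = -11/218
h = 167/109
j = -78/109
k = -121/109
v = 165/218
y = -165/218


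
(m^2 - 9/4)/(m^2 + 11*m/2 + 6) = (m - 3/2)/(m + 4)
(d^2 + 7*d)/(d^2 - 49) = d/(d - 7)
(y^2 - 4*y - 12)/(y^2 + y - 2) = (y - 6)/(y - 1)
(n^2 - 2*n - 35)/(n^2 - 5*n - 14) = (n + 5)/(n + 2)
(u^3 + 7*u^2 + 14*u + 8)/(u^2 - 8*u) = (u^3 + 7*u^2 + 14*u + 8)/(u*(u - 8))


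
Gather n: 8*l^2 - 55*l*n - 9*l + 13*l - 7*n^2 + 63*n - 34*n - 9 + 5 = 8*l^2 + 4*l - 7*n^2 + n*(29 - 55*l) - 4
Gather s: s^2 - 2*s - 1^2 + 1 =s^2 - 2*s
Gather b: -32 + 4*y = 4*y - 32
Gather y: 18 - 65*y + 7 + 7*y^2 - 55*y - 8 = 7*y^2 - 120*y + 17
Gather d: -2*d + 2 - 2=-2*d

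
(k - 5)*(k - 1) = k^2 - 6*k + 5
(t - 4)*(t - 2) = t^2 - 6*t + 8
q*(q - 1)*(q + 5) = q^3 + 4*q^2 - 5*q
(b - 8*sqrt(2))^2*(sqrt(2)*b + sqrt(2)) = sqrt(2)*b^3 - 32*b^2 + sqrt(2)*b^2 - 32*b + 128*sqrt(2)*b + 128*sqrt(2)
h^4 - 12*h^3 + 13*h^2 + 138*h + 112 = (h - 8)*(h - 7)*(h + 1)*(h + 2)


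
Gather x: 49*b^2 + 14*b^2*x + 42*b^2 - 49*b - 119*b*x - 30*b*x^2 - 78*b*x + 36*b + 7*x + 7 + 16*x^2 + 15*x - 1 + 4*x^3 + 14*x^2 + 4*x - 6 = 91*b^2 - 13*b + 4*x^3 + x^2*(30 - 30*b) + x*(14*b^2 - 197*b + 26)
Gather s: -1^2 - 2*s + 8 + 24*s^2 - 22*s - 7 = 24*s^2 - 24*s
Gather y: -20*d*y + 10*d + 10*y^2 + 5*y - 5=10*d + 10*y^2 + y*(5 - 20*d) - 5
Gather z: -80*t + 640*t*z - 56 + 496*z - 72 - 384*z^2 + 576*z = -80*t - 384*z^2 + z*(640*t + 1072) - 128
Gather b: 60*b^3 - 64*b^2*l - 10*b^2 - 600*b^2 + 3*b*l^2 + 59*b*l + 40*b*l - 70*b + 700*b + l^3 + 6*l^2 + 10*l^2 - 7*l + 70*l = 60*b^3 + b^2*(-64*l - 610) + b*(3*l^2 + 99*l + 630) + l^3 + 16*l^2 + 63*l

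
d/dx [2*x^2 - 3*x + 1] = 4*x - 3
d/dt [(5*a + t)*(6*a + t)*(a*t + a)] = a*(30*a^2 + 22*a*t + 11*a + 3*t^2 + 2*t)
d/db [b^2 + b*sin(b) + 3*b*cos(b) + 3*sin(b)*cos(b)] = -3*b*sin(b) + b*cos(b) + 2*b + sin(b) + 3*cos(b) + 3*cos(2*b)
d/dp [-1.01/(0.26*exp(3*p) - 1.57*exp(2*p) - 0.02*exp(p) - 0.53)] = (0.7878*exp(2*p) - 3.1714*exp(p) - 0.0202)*exp(p)/(-0.26*exp(3*p) + 1.57*exp(2*p) + 0.02*exp(p) + 0.53)^2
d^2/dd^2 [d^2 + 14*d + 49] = 2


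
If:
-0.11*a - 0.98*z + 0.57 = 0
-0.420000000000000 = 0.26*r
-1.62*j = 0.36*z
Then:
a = 5.18181818181818 - 8.90909090909091*z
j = -0.222222222222222*z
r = -1.62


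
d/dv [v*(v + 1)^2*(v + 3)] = 4*v^3 + 15*v^2 + 14*v + 3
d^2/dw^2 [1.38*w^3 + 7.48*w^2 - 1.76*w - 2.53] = 8.28*w + 14.96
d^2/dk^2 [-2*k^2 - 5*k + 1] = -4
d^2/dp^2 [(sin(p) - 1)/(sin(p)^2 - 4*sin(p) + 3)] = (-3*sin(p) + cos(p)^2 + 1)/(sin(p) - 3)^3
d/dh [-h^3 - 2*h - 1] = -3*h^2 - 2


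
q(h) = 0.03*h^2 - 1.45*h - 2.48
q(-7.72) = 10.50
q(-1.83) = 0.27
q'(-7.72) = -1.91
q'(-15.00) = -2.35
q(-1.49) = -0.25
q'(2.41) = -1.31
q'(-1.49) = -1.54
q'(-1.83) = -1.56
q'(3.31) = -1.25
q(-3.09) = 2.29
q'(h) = 0.06*h - 1.45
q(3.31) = -6.95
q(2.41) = -5.80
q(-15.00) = 26.02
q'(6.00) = -1.09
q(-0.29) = -2.06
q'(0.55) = -1.42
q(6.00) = -10.10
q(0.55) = -3.27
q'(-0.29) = -1.47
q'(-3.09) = -1.64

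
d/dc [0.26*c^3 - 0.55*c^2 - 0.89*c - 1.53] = 0.78*c^2 - 1.1*c - 0.89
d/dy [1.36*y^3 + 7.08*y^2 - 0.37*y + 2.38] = 4.08*y^2 + 14.16*y - 0.37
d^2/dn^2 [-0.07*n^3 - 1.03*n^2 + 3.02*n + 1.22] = -0.42*n - 2.06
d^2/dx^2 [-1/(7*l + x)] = -2/(7*l + x)^3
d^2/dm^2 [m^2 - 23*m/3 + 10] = 2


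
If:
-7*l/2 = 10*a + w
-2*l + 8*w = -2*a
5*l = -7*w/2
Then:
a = 0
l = 0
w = 0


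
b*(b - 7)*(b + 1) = b^3 - 6*b^2 - 7*b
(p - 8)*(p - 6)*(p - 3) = p^3 - 17*p^2 + 90*p - 144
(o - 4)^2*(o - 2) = o^3 - 10*o^2 + 32*o - 32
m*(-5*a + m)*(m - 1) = -5*a*m^2 + 5*a*m + m^3 - m^2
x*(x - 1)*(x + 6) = x^3 + 5*x^2 - 6*x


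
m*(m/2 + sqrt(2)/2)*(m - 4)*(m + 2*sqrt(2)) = m^4/2 - 2*m^3 + 3*sqrt(2)*m^3/2 - 6*sqrt(2)*m^2 + 2*m^2 - 8*m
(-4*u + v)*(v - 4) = -4*u*v + 16*u + v^2 - 4*v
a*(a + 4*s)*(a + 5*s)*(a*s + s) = a^4*s + 9*a^3*s^2 + a^3*s + 20*a^2*s^3 + 9*a^2*s^2 + 20*a*s^3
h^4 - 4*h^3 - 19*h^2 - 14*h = h*(h - 7)*(h + 1)*(h + 2)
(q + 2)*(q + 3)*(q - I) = q^3 + 5*q^2 - I*q^2 + 6*q - 5*I*q - 6*I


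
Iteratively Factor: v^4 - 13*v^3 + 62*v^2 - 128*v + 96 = (v - 4)*(v^3 - 9*v^2 + 26*v - 24) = (v - 4)*(v - 2)*(v^2 - 7*v + 12) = (v - 4)^2*(v - 2)*(v - 3)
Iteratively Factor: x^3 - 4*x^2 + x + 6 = (x - 3)*(x^2 - x - 2) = (x - 3)*(x + 1)*(x - 2)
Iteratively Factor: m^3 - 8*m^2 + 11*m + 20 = (m - 4)*(m^2 - 4*m - 5) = (m - 5)*(m - 4)*(m + 1)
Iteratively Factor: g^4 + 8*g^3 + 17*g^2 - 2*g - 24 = (g + 3)*(g^3 + 5*g^2 + 2*g - 8) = (g - 1)*(g + 3)*(g^2 + 6*g + 8) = (g - 1)*(g + 3)*(g + 4)*(g + 2)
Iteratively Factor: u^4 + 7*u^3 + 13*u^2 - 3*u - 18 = (u - 1)*(u^3 + 8*u^2 + 21*u + 18) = (u - 1)*(u + 3)*(u^2 + 5*u + 6) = (u - 1)*(u + 3)^2*(u + 2)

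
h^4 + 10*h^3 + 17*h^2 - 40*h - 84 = (h - 2)*(h + 2)*(h + 3)*(h + 7)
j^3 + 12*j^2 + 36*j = j*(j + 6)^2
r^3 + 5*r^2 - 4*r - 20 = (r - 2)*(r + 2)*(r + 5)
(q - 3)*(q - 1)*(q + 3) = q^3 - q^2 - 9*q + 9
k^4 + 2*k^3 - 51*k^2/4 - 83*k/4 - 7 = (k - 7/2)*(k + 1/2)*(k + 1)*(k + 4)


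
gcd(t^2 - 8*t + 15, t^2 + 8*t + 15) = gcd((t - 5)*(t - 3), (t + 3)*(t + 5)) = 1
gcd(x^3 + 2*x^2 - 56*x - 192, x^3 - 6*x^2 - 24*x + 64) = x^2 - 4*x - 32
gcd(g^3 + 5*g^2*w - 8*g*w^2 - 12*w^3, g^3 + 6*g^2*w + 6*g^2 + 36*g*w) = g + 6*w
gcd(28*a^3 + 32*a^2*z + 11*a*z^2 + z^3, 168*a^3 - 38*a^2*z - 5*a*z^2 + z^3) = 1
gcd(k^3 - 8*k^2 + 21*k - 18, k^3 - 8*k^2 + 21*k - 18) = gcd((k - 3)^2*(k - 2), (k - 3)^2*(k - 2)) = k^3 - 8*k^2 + 21*k - 18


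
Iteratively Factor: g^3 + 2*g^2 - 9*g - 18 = (g + 2)*(g^2 - 9) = (g - 3)*(g + 2)*(g + 3)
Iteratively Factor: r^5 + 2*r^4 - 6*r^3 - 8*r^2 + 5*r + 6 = (r - 2)*(r^4 + 4*r^3 + 2*r^2 - 4*r - 3) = (r - 2)*(r + 1)*(r^3 + 3*r^2 - r - 3) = (r - 2)*(r + 1)^2*(r^2 + 2*r - 3) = (r - 2)*(r - 1)*(r + 1)^2*(r + 3)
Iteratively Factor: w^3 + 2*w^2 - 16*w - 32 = (w + 2)*(w^2 - 16) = (w + 2)*(w + 4)*(w - 4)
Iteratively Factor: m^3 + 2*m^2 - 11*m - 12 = (m + 1)*(m^2 + m - 12) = (m - 3)*(m + 1)*(m + 4)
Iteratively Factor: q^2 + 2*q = (q)*(q + 2)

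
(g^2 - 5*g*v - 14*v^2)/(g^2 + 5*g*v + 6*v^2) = (g - 7*v)/(g + 3*v)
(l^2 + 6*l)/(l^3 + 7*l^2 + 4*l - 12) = l/(l^2 + l - 2)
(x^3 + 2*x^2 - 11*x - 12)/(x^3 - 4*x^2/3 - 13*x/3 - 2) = 3*(x + 4)/(3*x + 2)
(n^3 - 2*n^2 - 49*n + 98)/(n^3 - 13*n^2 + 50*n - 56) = (n + 7)/(n - 4)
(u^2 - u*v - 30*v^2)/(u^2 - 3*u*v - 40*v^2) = (u - 6*v)/(u - 8*v)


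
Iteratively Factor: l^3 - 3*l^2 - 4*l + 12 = (l - 3)*(l^2 - 4) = (l - 3)*(l - 2)*(l + 2)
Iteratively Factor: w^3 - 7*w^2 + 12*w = (w - 4)*(w^2 - 3*w) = w*(w - 4)*(w - 3)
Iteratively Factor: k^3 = (k)*(k^2) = k^2*(k)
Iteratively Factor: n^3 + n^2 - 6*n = (n + 3)*(n^2 - 2*n) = (n - 2)*(n + 3)*(n)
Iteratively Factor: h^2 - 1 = (h + 1)*(h - 1)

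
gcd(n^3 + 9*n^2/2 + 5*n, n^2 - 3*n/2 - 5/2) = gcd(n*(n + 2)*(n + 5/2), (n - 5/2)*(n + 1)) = 1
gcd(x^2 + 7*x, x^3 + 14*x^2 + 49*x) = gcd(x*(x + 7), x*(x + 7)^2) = x^2 + 7*x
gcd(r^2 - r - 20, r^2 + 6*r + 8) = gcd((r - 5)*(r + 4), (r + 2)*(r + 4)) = r + 4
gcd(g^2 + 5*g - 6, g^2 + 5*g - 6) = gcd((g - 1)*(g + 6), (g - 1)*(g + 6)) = g^2 + 5*g - 6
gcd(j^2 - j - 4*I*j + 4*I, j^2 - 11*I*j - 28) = j - 4*I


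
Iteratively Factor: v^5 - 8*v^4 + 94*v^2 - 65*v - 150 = (v + 1)*(v^4 - 9*v^3 + 9*v^2 + 85*v - 150) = (v - 2)*(v + 1)*(v^3 - 7*v^2 - 5*v + 75) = (v - 5)*(v - 2)*(v + 1)*(v^2 - 2*v - 15) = (v - 5)^2*(v - 2)*(v + 1)*(v + 3)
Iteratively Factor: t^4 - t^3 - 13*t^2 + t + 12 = (t - 1)*(t^3 - 13*t - 12) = (t - 1)*(t + 3)*(t^2 - 3*t - 4) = (t - 1)*(t + 1)*(t + 3)*(t - 4)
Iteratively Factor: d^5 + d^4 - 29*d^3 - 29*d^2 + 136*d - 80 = (d - 1)*(d^4 + 2*d^3 - 27*d^2 - 56*d + 80) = (d - 5)*(d - 1)*(d^3 + 7*d^2 + 8*d - 16) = (d - 5)*(d - 1)*(d + 4)*(d^2 + 3*d - 4) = (d - 5)*(d - 1)^2*(d + 4)*(d + 4)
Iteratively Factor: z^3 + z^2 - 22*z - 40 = (z - 5)*(z^2 + 6*z + 8) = (z - 5)*(z + 2)*(z + 4)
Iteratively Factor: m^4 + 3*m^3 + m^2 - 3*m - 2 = (m + 1)*(m^3 + 2*m^2 - m - 2) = (m - 1)*(m + 1)*(m^2 + 3*m + 2) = (m - 1)*(m + 1)^2*(m + 2)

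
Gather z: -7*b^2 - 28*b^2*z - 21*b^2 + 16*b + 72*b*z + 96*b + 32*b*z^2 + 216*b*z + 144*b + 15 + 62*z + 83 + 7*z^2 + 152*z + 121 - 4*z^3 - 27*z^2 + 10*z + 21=-28*b^2 + 256*b - 4*z^3 + z^2*(32*b - 20) + z*(-28*b^2 + 288*b + 224) + 240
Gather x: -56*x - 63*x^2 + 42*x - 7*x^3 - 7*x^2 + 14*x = -7*x^3 - 70*x^2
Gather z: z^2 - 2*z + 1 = z^2 - 2*z + 1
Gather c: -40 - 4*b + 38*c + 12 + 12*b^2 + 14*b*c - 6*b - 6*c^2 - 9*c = 12*b^2 - 10*b - 6*c^2 + c*(14*b + 29) - 28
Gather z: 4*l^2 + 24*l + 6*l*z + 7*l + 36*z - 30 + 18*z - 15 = 4*l^2 + 31*l + z*(6*l + 54) - 45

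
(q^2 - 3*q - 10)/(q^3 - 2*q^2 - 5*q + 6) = (q - 5)/(q^2 - 4*q + 3)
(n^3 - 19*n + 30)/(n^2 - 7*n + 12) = (n^2 + 3*n - 10)/(n - 4)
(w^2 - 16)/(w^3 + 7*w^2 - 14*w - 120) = (w + 4)/(w^2 + 11*w + 30)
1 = 1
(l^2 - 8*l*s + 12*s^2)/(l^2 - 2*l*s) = (l - 6*s)/l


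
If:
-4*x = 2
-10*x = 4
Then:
No Solution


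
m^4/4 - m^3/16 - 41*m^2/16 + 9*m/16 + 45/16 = (m/4 + 1/4)*(m - 3)*(m - 5/4)*(m + 3)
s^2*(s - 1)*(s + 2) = s^4 + s^3 - 2*s^2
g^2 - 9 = (g - 3)*(g + 3)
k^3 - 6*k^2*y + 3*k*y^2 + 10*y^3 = (k - 5*y)*(k - 2*y)*(k + y)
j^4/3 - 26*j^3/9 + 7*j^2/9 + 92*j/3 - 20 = (j/3 + 1)*(j - 6)*(j - 5)*(j - 2/3)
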